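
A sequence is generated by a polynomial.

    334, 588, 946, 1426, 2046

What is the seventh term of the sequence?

D1: 254, 358, 480, 620
D2: 104, 122, 140
D3: 18, 18
Third differences constant at 18.
140 + 18 = 158;  620 + 158 = 778;  2046 + 778 = 2824
158 + 18 = 176;  778 + 176 = 954;  2824 + 954 = 3778

3778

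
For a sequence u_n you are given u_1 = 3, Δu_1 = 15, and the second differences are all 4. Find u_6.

118

Build the table forward from the leading diagonal:
Second differences: 4, 4, 4, 4, 4, 4
First differences: 15, 19, 23, 27, 31, 35
u: 3, 18, 37, 60, 87, 118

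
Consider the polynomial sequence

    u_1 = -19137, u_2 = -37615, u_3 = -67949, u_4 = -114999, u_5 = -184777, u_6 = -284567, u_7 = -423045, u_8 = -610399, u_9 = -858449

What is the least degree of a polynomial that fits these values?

5

-18478, -30334, -47050, -69778, -99790, -138478, -187354, -248050
-11856, -16716, -22728, -30012, -38688, -48876, -60696
-4860, -6012, -7284, -8676, -10188, -11820
-1152, -1272, -1392, -1512, -1632
-120, -120, -120, -120
The fifth differences are constant, so the polynomial has degree 5.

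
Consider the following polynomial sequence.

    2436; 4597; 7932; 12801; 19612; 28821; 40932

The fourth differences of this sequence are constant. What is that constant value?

Δ: 2161, 3335, 4869, 6811, 9209, 12111
Δ²: 1174, 1534, 1942, 2398, 2902
Δ³: 360, 408, 456, 504
Δ⁴: 48, 48, 48

48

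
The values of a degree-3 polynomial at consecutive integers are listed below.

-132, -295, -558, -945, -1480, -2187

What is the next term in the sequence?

Δ: -163  -263  -387  -535  -707
Δ²: -100  -124  -148  -172
Δ³: -24  -24  -24
Constant third difference = -24, so extend:
-172 − 24 = -196;  -707 − 196 = -903;  -2187 − 903 = -3090

-3090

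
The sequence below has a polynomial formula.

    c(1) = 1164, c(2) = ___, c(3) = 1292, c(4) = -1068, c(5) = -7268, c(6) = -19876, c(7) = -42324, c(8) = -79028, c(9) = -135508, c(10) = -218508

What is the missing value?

1636

Using the last 8 terms:
First differences: -2360  -6200  -12608  -22448  -36704  -56480  -83000
Second differences: -3840  -6408  -9840  -14256  -19776  -26520
Third differences: -2568  -3432  -4416  -5520  -6744
Fourth differences: -864  -984  -1104  -1224
Fifth differences: -120  -120  -120
Constant fifth difference = -120.
Extend backward: -864 + 120 = -744;  -2568 + 744 = -1824;  -3840 + 1824 = -2016;  -2360 + 2016 = -344;  1292 + 344 = 1636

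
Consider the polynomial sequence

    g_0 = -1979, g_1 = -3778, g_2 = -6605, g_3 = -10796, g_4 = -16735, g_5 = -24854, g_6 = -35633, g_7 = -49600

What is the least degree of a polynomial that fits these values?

4

Δ: -1799, -2827, -4191, -5939, -8119, -10779, -13967
Δ²: -1028, -1364, -1748, -2180, -2660, -3188
Δ³: -336, -384, -432, -480, -528
Δ⁴: -48, -48, -48, -48
The fourth differences are constant, so the polynomial has degree 4.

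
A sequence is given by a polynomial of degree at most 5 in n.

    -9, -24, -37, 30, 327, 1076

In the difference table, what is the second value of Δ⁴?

First differences: -15, -13, 67, 297, 749
Second differences: 2, 80, 230, 452
Third differences: 78, 150, 222
Fourth differences: 72, 72

72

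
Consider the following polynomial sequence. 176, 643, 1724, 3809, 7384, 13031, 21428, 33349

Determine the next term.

49664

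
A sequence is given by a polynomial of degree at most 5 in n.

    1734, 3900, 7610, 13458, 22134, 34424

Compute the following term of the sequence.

First differences: 2166  3710  5848  8676  12290
Second differences: 1544  2138  2828  3614
Third differences: 594  690  786
Fourth differences: 96  96
The fourth differences are constant (96).
786 + 96 = 882;  3614 + 882 = 4496;  12290 + 4496 = 16786;  34424 + 16786 = 51210

51210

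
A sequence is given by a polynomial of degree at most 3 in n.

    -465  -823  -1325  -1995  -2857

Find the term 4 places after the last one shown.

-358, -502, -670, -862
-144, -168, -192
-24, -24
Constant third difference = -24, so extend:
-192 − 24 = -216;  -862 − 216 = -1078;  -2857 − 1078 = -3935
-216 − 24 = -240;  -1078 − 240 = -1318;  -3935 − 1318 = -5253
-240 − 24 = -264;  -1318 − 264 = -1582;  -5253 − 1582 = -6835
-264 − 24 = -288;  -1582 − 288 = -1870;  -6835 − 1870 = -8705

-8705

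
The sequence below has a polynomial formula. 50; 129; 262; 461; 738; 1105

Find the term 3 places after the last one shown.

2866

First differences: 79, 133, 199, 277, 367
Second differences: 54, 66, 78, 90
Third differences: 12, 12, 12
Constant third difference = 12, so extend:
90 + 12 = 102;  367 + 102 = 469;  1105 + 469 = 1574
102 + 12 = 114;  469 + 114 = 583;  1574 + 583 = 2157
114 + 12 = 126;  583 + 126 = 709;  2157 + 709 = 2866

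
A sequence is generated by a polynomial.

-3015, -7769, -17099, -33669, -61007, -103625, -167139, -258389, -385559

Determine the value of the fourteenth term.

-1955849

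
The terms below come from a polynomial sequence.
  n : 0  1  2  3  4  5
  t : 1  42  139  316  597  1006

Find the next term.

Δ: 41, 97, 177, 281, 409
Δ²: 56, 80, 104, 128
Δ³: 24, 24, 24
Third differences constant at 24.
128 + 24 = 152;  409 + 152 = 561;  1006 + 561 = 1567

1567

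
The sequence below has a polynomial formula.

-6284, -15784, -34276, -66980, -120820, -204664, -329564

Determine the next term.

-508996

D1: -9500, -18492, -32704, -53840, -83844, -124900
D2: -8992, -14212, -21136, -30004, -41056
D3: -5220, -6924, -8868, -11052
D4: -1704, -1944, -2184
D5: -240, -240
Fifth differences constant at -240.
-2184 − 240 = -2424;  -11052 − 2424 = -13476;  -41056 − 13476 = -54532;  -124900 − 54532 = -179432;  -329564 − 179432 = -508996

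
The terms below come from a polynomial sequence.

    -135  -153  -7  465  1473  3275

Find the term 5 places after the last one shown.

36585

Δ: -18, 146, 472, 1008, 1802
Δ²: 164, 326, 536, 794
Δ³: 162, 210, 258
Δ⁴: 48, 48
Constant fourth difference = 48, so extend:
258 + 48 = 306;  794 + 306 = 1100;  1802 + 1100 = 2902;  3275 + 2902 = 6177
306 + 48 = 354;  1100 + 354 = 1454;  2902 + 1454 = 4356;  6177 + 4356 = 10533
354 + 48 = 402;  1454 + 402 = 1856;  4356 + 1856 = 6212;  10533 + 6212 = 16745
402 + 48 = 450;  1856 + 450 = 2306;  6212 + 2306 = 8518;  16745 + 8518 = 25263
450 + 48 = 498;  2306 + 498 = 2804;  8518 + 2804 = 11322;  25263 + 11322 = 36585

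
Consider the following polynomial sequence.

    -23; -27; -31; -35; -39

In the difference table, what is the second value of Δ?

First differences: -4, -4, -4, -4

-4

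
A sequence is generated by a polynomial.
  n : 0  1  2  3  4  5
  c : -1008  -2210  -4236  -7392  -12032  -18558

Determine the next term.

-27420

-1202, -2026, -3156, -4640, -6526
-824, -1130, -1484, -1886
-306, -354, -402
-48, -48
Constant fourth difference = -48, so extend:
-402 − 48 = -450;  -1886 − 450 = -2336;  -6526 − 2336 = -8862;  -18558 − 8862 = -27420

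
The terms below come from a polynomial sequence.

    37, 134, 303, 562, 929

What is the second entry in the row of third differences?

18

First differences: 97, 169, 259, 367
Second differences: 72, 90, 108
Third differences: 18, 18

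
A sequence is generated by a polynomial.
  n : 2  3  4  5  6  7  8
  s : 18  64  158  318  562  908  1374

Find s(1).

Δ: 46  94  160  244  346  466
Δ²: 48  66  84  102  120
Δ³: 18  18  18  18
The third differences are constant at 18.
Work back: 48 − 18 = 30;  46 − 30 = 16;  18 − 16 = 2

2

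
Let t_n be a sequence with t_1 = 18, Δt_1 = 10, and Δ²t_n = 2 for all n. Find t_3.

40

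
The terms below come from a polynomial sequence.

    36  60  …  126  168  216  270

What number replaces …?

90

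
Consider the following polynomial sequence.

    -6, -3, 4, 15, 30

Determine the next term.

49

Δ: 3, 7, 11, 15
Δ²: 4, 4, 4
Second differences constant at 4.
15 + 4 = 19;  30 + 19 = 49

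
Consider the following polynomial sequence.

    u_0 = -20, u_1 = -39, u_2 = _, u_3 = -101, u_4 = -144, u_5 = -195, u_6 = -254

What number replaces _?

Using the last 4 terms:
Δ: -43, -51, -59
Δ²: -8, -8
Constant second difference = -8.
Extend backward: -43 + 8 = -35;  -101 + 35 = -66

-66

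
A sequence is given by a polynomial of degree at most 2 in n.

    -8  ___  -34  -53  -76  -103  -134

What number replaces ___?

-19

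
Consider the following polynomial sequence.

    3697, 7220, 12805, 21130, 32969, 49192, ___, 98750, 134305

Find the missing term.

70765

Using the first 6 terms:
D1: 3523  5585  8325  11839  16223
D2: 2062  2740  3514  4384
D3: 678  774  870
D4: 96  96
Constant fourth difference = 96.
Extend forward: 870 + 96 = 966;  4384 + 966 = 5350;  16223 + 5350 = 21573;  49192 + 21573 = 70765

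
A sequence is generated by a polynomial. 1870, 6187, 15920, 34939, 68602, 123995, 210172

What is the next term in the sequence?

338395

D1: 4317  9733  19019  33663  55393  86177
D2: 5416  9286  14644  21730  30784
D3: 3870  5358  7086  9054
D4: 1488  1728  1968
D5: 240  240
The fifth differences are constant (240).
1968 + 240 = 2208;  9054 + 2208 = 11262;  30784 + 11262 = 42046;  86177 + 42046 = 128223;  210172 + 128223 = 338395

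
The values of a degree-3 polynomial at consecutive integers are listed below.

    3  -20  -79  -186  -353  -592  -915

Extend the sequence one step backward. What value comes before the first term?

Δ: -23  -59  -107  -167  -239  -323
Δ²: -36  -48  -60  -72  -84
Δ³: -12  -12  -12  -12
The third differences are constant at -12.
Work back: -36 + 12 = -24;  -23 + 24 = 1;  3 − 1 = 2

2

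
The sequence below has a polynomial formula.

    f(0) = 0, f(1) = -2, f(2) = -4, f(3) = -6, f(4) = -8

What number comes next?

D1: -2, -2, -2, -2
First differences constant at -2.
-8 − 2 = -10

-10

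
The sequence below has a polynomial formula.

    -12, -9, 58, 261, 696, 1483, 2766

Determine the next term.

3, 67, 203, 435, 787, 1283
64, 136, 232, 352, 496
72, 96, 120, 144
24, 24, 24
The fourth differences are constant (24).
144 + 24 = 168;  496 + 168 = 664;  1283 + 664 = 1947;  2766 + 1947 = 4713

4713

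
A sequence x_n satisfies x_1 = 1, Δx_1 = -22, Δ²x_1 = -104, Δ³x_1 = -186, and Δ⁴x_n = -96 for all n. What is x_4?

Build the table forward from the leading diagonal:
D4: -96, -96, -96, -96
D3: -186, -282, -378, -474
D2: -104, -290, -572, -950
D1: -22, -126, -416, -988
x: 1, -21, -147, -563

-563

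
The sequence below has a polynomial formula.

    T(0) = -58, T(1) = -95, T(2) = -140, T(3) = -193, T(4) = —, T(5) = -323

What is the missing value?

Using the first 4 terms:
-37, -45, -53
-8, -8
Constant second difference = -8.
Extend forward: -53 − 8 = -61;  -193 − 61 = -254

-254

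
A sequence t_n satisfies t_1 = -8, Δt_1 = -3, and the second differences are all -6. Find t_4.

-35

Build the table forward from the leading diagonal:
Second differences: -6  -6  -6  -6
First differences: -3  -9  -15  -21
t: -8  -11  -20  -35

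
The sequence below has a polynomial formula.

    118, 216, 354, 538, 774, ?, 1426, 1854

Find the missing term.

Using the first 5 terms:
98  138  184  236
40  46  52
6  6
Constant third difference = 6.
Extend forward: 52 + 6 = 58;  236 + 58 = 294;  774 + 294 = 1068

1068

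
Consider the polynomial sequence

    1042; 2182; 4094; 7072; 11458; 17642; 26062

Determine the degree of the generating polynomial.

4

Δ: 1140, 1912, 2978, 4386, 6184, 8420
Δ²: 772, 1066, 1408, 1798, 2236
Δ³: 294, 342, 390, 438
Δ⁴: 48, 48, 48
The fourth differences are constant, so the polynomial has degree 4.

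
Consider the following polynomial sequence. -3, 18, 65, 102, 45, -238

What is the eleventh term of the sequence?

First differences: 21, 47, 37, -57, -283
Second differences: 26, -10, -94, -226
Third differences: -36, -84, -132
Fourth differences: -48, -48
Fourth differences constant at -48.
-132 − 48 = -180;  -226 − 180 = -406;  -283 − 406 = -689;  -238 − 689 = -927
-180 − 48 = -228;  -406 − 228 = -634;  -689 − 634 = -1323;  -927 − 1323 = -2250
-228 − 48 = -276;  -634 − 276 = -910;  -1323 − 910 = -2233;  -2250 − 2233 = -4483
-276 − 48 = -324;  -910 − 324 = -1234;  -2233 − 1234 = -3467;  -4483 − 3467 = -7950
-324 − 48 = -372;  -1234 − 372 = -1606;  -3467 − 1606 = -5073;  -7950 − 5073 = -13023

-13023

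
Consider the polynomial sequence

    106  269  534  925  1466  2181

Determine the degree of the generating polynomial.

3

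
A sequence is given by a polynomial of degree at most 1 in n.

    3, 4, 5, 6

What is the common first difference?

1

First differences: 1, 1, 1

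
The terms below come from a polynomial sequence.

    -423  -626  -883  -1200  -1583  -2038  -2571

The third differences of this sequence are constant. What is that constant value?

-6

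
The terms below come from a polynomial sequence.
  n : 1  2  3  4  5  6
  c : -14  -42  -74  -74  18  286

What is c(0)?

-2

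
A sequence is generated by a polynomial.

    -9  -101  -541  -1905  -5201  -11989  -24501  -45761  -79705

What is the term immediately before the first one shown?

-1

-92  -440  -1364  -3296  -6788  -12512  -21260  -33944
-348  -924  -1932  -3492  -5724  -8748  -12684
-576  -1008  -1560  -2232  -3024  -3936
-432  -552  -672  -792  -912
-120  -120  -120  -120
The fifth differences are constant at -120.
Work back: -432 + 120 = -312;  -576 + 312 = -264;  -348 + 264 = -84;  -92 + 84 = -8;  -9 + 8 = -1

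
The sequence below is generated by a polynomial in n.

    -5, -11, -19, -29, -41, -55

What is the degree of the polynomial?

Δ: -6, -8, -10, -12, -14
Δ²: -2, -2, -2, -2
The second differences are constant, so the polynomial has degree 2.

2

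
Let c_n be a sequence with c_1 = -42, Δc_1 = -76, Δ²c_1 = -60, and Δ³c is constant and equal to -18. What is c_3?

-254

Build the table forward from the leading diagonal:
Δ³: -18, -18, -18
Δ²: -60, -78, -96
Δ: -76, -136, -214
c: -42, -118, -254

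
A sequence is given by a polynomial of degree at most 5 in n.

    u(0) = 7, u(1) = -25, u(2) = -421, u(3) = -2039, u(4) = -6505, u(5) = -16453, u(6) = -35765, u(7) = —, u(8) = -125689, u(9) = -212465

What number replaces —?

-69811

Using the first 7 terms:
Δ: -32, -396, -1618, -4466, -9948, -19312
Δ²: -364, -1222, -2848, -5482, -9364
Δ³: -858, -1626, -2634, -3882
Δ⁴: -768, -1008, -1248
Δ⁵: -240, -240
Constant fifth difference = -240.
Extend forward: -1248 − 240 = -1488;  -3882 − 1488 = -5370;  -9364 − 5370 = -14734;  -19312 − 14734 = -34046;  -35765 − 34046 = -69811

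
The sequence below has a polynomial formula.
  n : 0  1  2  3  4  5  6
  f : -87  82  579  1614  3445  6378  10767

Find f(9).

36930

169 , 497 , 1035 , 1831 , 2933 , 4389
328 , 538 , 796 , 1102 , 1456
210 , 258 , 306 , 354
48 , 48 , 48
Constant fourth difference = 48, so extend:
354 + 48 = 402;  1456 + 402 = 1858;  4389 + 1858 = 6247;  10767 + 6247 = 17014
402 + 48 = 450;  1858 + 450 = 2308;  6247 + 2308 = 8555;  17014 + 8555 = 25569
450 + 48 = 498;  2308 + 498 = 2806;  8555 + 2806 = 11361;  25569 + 11361 = 36930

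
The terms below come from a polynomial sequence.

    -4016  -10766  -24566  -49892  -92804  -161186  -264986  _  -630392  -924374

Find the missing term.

Using the first 7 terms:
D1: -6750  -13800  -25326  -42912  -68382  -103800
D2: -7050  -11526  -17586  -25470  -35418
D3: -4476  -6060  -7884  -9948
D4: -1584  -1824  -2064
D5: -240  -240
Constant fifth difference = -240.
Extend forward: -2064 − 240 = -2304;  -9948 − 2304 = -12252;  -35418 − 12252 = -47670;  -103800 − 47670 = -151470;  -264986 − 151470 = -416456

-416456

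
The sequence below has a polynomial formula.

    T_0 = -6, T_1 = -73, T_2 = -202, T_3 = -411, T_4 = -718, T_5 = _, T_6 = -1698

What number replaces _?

Using the first 5 terms:
D1: -67  -129  -209  -307
D2: -62  -80  -98
D3: -18  -18
Constant third difference = -18.
Extend forward: -98 − 18 = -116;  -307 − 116 = -423;  -718 − 423 = -1141

-1141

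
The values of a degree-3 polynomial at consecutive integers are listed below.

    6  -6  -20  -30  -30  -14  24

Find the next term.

90

-12 , -14 , -10 , 0 , 16 , 38
-2 , 4 , 10 , 16 , 22
6 , 6 , 6 , 6
The third differences are constant (6).
22 + 6 = 28;  38 + 28 = 66;  24 + 66 = 90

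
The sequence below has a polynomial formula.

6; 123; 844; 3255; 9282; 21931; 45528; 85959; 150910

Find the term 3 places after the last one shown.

Δ: 117  721  2411  6027  12649  23597  40431  64951
Δ²: 604  1690  3616  6622  10948  16834  24520
Δ³: 1086  1926  3006  4326  5886  7686
Δ⁴: 840  1080  1320  1560  1800
Δ⁵: 240  240  240  240
The fifth differences are constant (240).
1800 + 240 = 2040;  7686 + 2040 = 9726;  24520 + 9726 = 34246;  64951 + 34246 = 99197;  150910 + 99197 = 250107
2040 + 240 = 2280;  9726 + 2280 = 12006;  34246 + 12006 = 46252;  99197 + 46252 = 145449;  250107 + 145449 = 395556
2280 + 240 = 2520;  12006 + 2520 = 14526;  46252 + 14526 = 60778;  145449 + 60778 = 206227;  395556 + 206227 = 601783

601783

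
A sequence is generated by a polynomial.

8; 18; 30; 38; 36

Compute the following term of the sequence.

18

Δ: 10 , 12 , 8 , -2
Δ²: 2 , -4 , -10
Δ³: -6 , -6
Third differences constant at -6.
-10 − 6 = -16;  -2 − 16 = -18;  36 − 18 = 18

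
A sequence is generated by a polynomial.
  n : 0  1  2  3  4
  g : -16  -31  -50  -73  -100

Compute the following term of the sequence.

-131

First differences: -15 , -19 , -23 , -27
Second differences: -4 , -4 , -4
The second differences are constant (-4).
-27 − 4 = -31;  -100 − 31 = -131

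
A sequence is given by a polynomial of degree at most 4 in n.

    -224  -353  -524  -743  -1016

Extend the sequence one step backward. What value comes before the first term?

Δ: -129, -171, -219, -273
Δ²: -42, -48, -54
Δ³: -6, -6
The third differences are constant at -6.
Work back: -42 + 6 = -36;  -129 + 36 = -93;  -224 + 93 = -131

-131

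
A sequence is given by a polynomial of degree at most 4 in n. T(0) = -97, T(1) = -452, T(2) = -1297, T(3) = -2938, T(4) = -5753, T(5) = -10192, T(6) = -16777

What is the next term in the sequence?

-26102

D1: -355 , -845 , -1641 , -2815 , -4439 , -6585
D2: -490 , -796 , -1174 , -1624 , -2146
D3: -306 , -378 , -450 , -522
D4: -72 , -72 , -72
Constant fourth difference = -72, so extend:
-522 − 72 = -594;  -2146 − 594 = -2740;  -6585 − 2740 = -9325;  -16777 − 9325 = -26102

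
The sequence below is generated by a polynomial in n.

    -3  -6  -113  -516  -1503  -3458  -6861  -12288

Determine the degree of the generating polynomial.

4

Δ: -3, -107, -403, -987, -1955, -3403, -5427
Δ²: -104, -296, -584, -968, -1448, -2024
Δ³: -192, -288, -384, -480, -576
Δ⁴: -96, -96, -96, -96
The fourth differences are constant, so the polynomial has degree 4.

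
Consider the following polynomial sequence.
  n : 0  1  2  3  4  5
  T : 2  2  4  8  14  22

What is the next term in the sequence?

32

Δ: 0, 2, 4, 6, 8
Δ²: 2, 2, 2, 2
Constant second difference = 2, so extend:
8 + 2 = 10;  22 + 10 = 32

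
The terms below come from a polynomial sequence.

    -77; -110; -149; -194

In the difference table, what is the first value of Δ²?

-6

D1: -33, -39, -45
D2: -6, -6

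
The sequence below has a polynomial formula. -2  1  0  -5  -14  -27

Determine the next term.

First differences: 3 , -1 , -5 , -9 , -13
Second differences: -4 , -4 , -4 , -4
Second differences constant at -4.
-13 − 4 = -17;  -27 − 17 = -44

-44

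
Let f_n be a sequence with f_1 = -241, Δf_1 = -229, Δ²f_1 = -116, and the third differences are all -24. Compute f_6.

-2786

Build the table forward from the leading diagonal:
Third differences: -24, -24, -24, -24, -24, -24
Second differences: -116, -140, -164, -188, -212, -236
First differences: -229, -345, -485, -649, -837, -1049
f: -241, -470, -815, -1300, -1949, -2786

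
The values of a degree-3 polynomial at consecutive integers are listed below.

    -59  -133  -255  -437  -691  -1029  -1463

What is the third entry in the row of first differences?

-182

First differences: -74, -122, -182, -254, -338, -434
Second differences: -48, -60, -72, -84, -96
Third differences: -12, -12, -12, -12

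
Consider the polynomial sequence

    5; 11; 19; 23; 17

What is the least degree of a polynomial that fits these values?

3

First differences: 6, 8, 4, -6
Second differences: 2, -4, -10
Third differences: -6, -6
The third differences are constant, so the polynomial has degree 3.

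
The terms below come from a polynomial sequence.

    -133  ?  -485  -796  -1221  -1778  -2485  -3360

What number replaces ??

Using the last 6 terms:
-311  -425  -557  -707  -875
-114  -132  -150  -168
-18  -18  -18
Constant third difference = -18.
Extend backward: -114 + 18 = -96;  -311 + 96 = -215;  -485 + 215 = -270

-270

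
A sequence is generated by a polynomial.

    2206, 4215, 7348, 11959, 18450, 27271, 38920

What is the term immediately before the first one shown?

D1: 2009, 3133, 4611, 6491, 8821, 11649
D2: 1124, 1478, 1880, 2330, 2828
D3: 354, 402, 450, 498
D4: 48, 48, 48
The fourth differences are constant at 48.
Work back: 354 − 48 = 306;  1124 − 306 = 818;  2009 − 818 = 1191;  2206 − 1191 = 1015

1015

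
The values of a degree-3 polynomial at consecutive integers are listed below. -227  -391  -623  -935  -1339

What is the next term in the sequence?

-164  -232  -312  -404
-68  -80  -92
-12  -12
Constant third difference = -12, so extend:
-92 − 12 = -104;  -404 − 104 = -508;  -1339 − 508 = -1847

-1847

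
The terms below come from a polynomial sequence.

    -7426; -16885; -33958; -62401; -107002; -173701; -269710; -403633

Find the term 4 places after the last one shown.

-9459 , -17073 , -28443 , -44601 , -66699 , -96009 , -133923
-7614 , -11370 , -16158 , -22098 , -29310 , -37914
-3756 , -4788 , -5940 , -7212 , -8604
-1032 , -1152 , -1272 , -1392
-120 , -120 , -120
The fifth differences are constant (-120).
-1392 − 120 = -1512;  -8604 − 1512 = -10116;  -37914 − 10116 = -48030;  -133923 − 48030 = -181953;  -403633 − 181953 = -585586
-1512 − 120 = -1632;  -10116 − 1632 = -11748;  -48030 − 11748 = -59778;  -181953 − 59778 = -241731;  -585586 − 241731 = -827317
-1632 − 120 = -1752;  -11748 − 1752 = -13500;  -59778 − 13500 = -73278;  -241731 − 73278 = -315009;  -827317 − 315009 = -1142326
-1752 − 120 = -1872;  -13500 − 1872 = -15372;  -73278 − 15372 = -88650;  -315009 − 88650 = -403659;  -1142326 − 403659 = -1545985

-1545985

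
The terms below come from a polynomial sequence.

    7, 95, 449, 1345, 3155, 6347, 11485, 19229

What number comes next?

30335

First differences: 88, 354, 896, 1810, 3192, 5138, 7744
Second differences: 266, 542, 914, 1382, 1946, 2606
Third differences: 276, 372, 468, 564, 660
Fourth differences: 96, 96, 96, 96
Fourth differences constant at 96.
660 + 96 = 756;  2606 + 756 = 3362;  7744 + 3362 = 11106;  19229 + 11106 = 30335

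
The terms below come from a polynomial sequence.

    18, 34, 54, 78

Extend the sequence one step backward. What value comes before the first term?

16  20  24
4  4
The second differences are constant at 4.
Work back: 16 − 4 = 12;  18 − 12 = 6

6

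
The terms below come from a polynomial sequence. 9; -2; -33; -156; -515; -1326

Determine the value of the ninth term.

-9711

D1: -11, -31, -123, -359, -811
D2: -20, -92, -236, -452
D3: -72, -144, -216
D4: -72, -72
Constant fourth difference = -72, so extend:
-216 − 72 = -288;  -452 − 288 = -740;  -811 − 740 = -1551;  -1326 − 1551 = -2877
-288 − 72 = -360;  -740 − 360 = -1100;  -1551 − 1100 = -2651;  -2877 − 2651 = -5528
-360 − 72 = -432;  -1100 − 432 = -1532;  -2651 − 1532 = -4183;  -5528 − 4183 = -9711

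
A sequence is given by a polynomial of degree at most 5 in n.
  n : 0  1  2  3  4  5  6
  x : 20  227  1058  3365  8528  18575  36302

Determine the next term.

65393

207  831  2307  5163  10047  17727
624  1476  2856  4884  7680
852  1380  2028  2796
528  648  768
120  120
Fifth differences constant at 120.
768 + 120 = 888;  2796 + 888 = 3684;  7680 + 3684 = 11364;  17727 + 11364 = 29091;  36302 + 29091 = 65393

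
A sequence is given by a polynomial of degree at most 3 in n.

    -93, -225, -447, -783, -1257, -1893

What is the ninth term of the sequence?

First differences: -132, -222, -336, -474, -636
Second differences: -90, -114, -138, -162
Third differences: -24, -24, -24
The third differences are constant (-24).
-162 − 24 = -186;  -636 − 186 = -822;  -1893 − 822 = -2715
-186 − 24 = -210;  -822 − 210 = -1032;  -2715 − 1032 = -3747
-210 − 24 = -234;  -1032 − 234 = -1266;  -3747 − 1266 = -5013

-5013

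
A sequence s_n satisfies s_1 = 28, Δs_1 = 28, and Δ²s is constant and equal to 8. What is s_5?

188

Build the table forward from the leading diagonal:
D2: 8, 8, 8, 8, 8
D1: 28, 36, 44, 52, 60
s: 28, 56, 92, 136, 188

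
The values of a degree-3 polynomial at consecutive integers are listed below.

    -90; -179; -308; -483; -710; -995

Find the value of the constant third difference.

-6

D1: -89, -129, -175, -227, -285
D2: -40, -46, -52, -58
D3: -6, -6, -6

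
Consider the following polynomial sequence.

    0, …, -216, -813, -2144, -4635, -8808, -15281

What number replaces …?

Using the last 6 terms:
-597  -1331  -2491  -4173  -6473
-734  -1160  -1682  -2300
-426  -522  -618
-96  -96
Constant fourth difference = -96.
Extend backward: -426 + 96 = -330;  -734 + 330 = -404;  -597 + 404 = -193;  -216 + 193 = -23

-23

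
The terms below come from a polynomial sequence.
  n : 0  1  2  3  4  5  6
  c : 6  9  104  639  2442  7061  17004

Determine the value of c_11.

331799

D1: 3, 95, 535, 1803, 4619, 9943
D2: 92, 440, 1268, 2816, 5324
D3: 348, 828, 1548, 2508
D4: 480, 720, 960
D5: 240, 240
Fifth differences constant at 240.
960 + 240 = 1200;  2508 + 1200 = 3708;  5324 + 3708 = 9032;  9943 + 9032 = 18975;  17004 + 18975 = 35979
1200 + 240 = 1440;  3708 + 1440 = 5148;  9032 + 5148 = 14180;  18975 + 14180 = 33155;  35979 + 33155 = 69134
1440 + 240 = 1680;  5148 + 1680 = 6828;  14180 + 6828 = 21008;  33155 + 21008 = 54163;  69134 + 54163 = 123297
1680 + 240 = 1920;  6828 + 1920 = 8748;  21008 + 8748 = 29756;  54163 + 29756 = 83919;  123297 + 83919 = 207216
1920 + 240 = 2160;  8748 + 2160 = 10908;  29756 + 10908 = 40664;  83919 + 40664 = 124583;  207216 + 124583 = 331799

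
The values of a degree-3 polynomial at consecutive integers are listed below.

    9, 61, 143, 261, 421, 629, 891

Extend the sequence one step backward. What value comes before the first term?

52  82  118  160  208  262
30  36  42  48  54
6  6  6  6
The third differences are constant at 6.
Work back: 30 − 6 = 24;  52 − 24 = 28;  9 − 28 = -19

-19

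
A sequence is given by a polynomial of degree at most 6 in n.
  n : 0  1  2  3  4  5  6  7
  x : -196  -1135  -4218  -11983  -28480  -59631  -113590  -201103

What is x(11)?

Δ: -939, -3083, -7765, -16497, -31151, -53959, -87513
Δ²: -2144, -4682, -8732, -14654, -22808, -33554
Δ³: -2538, -4050, -5922, -8154, -10746
Δ⁴: -1512, -1872, -2232, -2592
Δ⁵: -360, -360, -360
Constant fifth difference = -360, so extend:
-2592 − 360 = -2952;  -10746 − 2952 = -13698;  -33554 − 13698 = -47252;  -87513 − 47252 = -134765;  -201103 − 134765 = -335868
-2952 − 360 = -3312;  -13698 − 3312 = -17010;  -47252 − 17010 = -64262;  -134765 − 64262 = -199027;  -335868 − 199027 = -534895
-3312 − 360 = -3672;  -17010 − 3672 = -20682;  -64262 − 20682 = -84944;  -199027 − 84944 = -283971;  -534895 − 283971 = -818866
-3672 − 360 = -4032;  -20682 − 4032 = -24714;  -84944 − 24714 = -109658;  -283971 − 109658 = -393629;  -818866 − 393629 = -1212495

-1212495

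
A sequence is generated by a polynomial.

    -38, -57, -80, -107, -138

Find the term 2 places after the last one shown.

-212

D1: -19, -23, -27, -31
D2: -4, -4, -4
Constant second difference = -4, so extend:
-31 − 4 = -35;  -138 − 35 = -173
-35 − 4 = -39;  -173 − 39 = -212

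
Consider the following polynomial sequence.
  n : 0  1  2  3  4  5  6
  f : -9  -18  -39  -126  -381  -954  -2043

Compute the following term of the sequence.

D1: -9  -21  -87  -255  -573  -1089
D2: -12  -66  -168  -318  -516
D3: -54  -102  -150  -198
D4: -48  -48  -48
Constant fourth difference = -48, so extend:
-198 − 48 = -246;  -516 − 246 = -762;  -1089 − 762 = -1851;  -2043 − 1851 = -3894

-3894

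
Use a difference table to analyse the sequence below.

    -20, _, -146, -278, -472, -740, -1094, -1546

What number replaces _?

Using the last 6 terms:
Δ: -132, -194, -268, -354, -452
Δ²: -62, -74, -86, -98
Δ³: -12, -12, -12
Constant third difference = -12.
Extend backward: -62 + 12 = -50;  -132 + 50 = -82;  -146 + 82 = -64

-64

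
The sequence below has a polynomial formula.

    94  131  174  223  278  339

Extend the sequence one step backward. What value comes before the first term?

Δ: 37  43  49  55  61
Δ²: 6  6  6  6
The second differences are constant at 6.
Work back: 37 − 6 = 31;  94 − 31 = 63

63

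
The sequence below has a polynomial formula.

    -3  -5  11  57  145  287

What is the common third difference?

D1: -2, 16, 46, 88, 142
D2: 18, 30, 42, 54
D3: 12, 12, 12

12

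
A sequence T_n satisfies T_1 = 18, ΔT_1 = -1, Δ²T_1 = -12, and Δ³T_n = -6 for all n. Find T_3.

Build the table forward from the leading diagonal:
Δ³: -6, -6, -6
Δ²: -12, -18, -24
Δ: -1, -13, -31
T: 18, 17, 4

4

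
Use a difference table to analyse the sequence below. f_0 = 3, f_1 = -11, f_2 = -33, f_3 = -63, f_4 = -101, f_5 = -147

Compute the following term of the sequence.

First differences: -14 , -22 , -30 , -38 , -46
Second differences: -8 , -8 , -8 , -8
Constant second difference = -8, so extend:
-46 − 8 = -54;  -147 − 54 = -201

-201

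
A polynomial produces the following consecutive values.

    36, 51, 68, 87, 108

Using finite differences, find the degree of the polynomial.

2

First differences: 15, 17, 19, 21
Second differences: 2, 2, 2
The second differences are constant, so the polynomial has degree 2.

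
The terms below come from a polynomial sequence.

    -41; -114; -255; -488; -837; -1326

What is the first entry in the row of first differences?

First differences: -73, -141, -233, -349, -489
Second differences: -68, -92, -116, -140
Third differences: -24, -24, -24

-73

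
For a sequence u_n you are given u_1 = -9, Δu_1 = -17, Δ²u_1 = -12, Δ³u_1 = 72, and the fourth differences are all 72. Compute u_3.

Build the table forward from the leading diagonal:
D4: 72  72  72
D3: 72  144  216
D2: -12  60  204
D1: -17  -29  31
u: -9  -26  -55

-55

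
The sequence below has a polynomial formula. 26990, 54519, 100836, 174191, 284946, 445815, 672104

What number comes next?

981951

27529 , 46317 , 73355 , 110755 , 160869 , 226289
18788 , 27038 , 37400 , 50114 , 65420
8250 , 10362 , 12714 , 15306
2112 , 2352 , 2592
240 , 240
Constant fifth difference = 240, so extend:
2592 + 240 = 2832;  15306 + 2832 = 18138;  65420 + 18138 = 83558;  226289 + 83558 = 309847;  672104 + 309847 = 981951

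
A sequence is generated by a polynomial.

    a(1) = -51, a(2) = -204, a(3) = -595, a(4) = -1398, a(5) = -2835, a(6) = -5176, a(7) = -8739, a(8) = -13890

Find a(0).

-153  -391  -803  -1437  -2341  -3563  -5151
-238  -412  -634  -904  -1222  -1588
-174  -222  -270  -318  -366
-48  -48  -48  -48
The fourth differences are constant at -48.
Work back: -174 + 48 = -126;  -238 + 126 = -112;  -153 + 112 = -41;  -51 + 41 = -10

-10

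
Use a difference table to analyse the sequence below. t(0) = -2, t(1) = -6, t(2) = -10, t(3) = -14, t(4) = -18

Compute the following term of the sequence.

Δ: -4  -4  -4  -4
Constant first difference = -4, so extend:
-18 − 4 = -22

-22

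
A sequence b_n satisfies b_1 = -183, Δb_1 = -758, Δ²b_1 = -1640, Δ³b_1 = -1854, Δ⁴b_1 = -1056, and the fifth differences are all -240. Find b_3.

Build the table forward from the leading diagonal:
Fifth differences: -240, -240, -240
Fourth differences: -1056, -1296, -1536
Third differences: -1854, -2910, -4206
Second differences: -1640, -3494, -6404
First differences: -758, -2398, -5892
b: -183, -941, -3339

-3339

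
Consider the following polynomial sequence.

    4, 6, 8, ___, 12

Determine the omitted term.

10

Using the first 3 terms:
First differences: 2, 2
Constant first difference = 2.
Extend forward: 8 + 2 = 10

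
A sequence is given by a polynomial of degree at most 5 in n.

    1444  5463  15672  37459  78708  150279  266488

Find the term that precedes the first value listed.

243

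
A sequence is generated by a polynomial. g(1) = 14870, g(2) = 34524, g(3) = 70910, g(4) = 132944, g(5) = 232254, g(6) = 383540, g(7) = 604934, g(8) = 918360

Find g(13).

4944110

D1: 19654, 36386, 62034, 99310, 151286, 221394, 313426
D2: 16732, 25648, 37276, 51976, 70108, 92032
D3: 8916, 11628, 14700, 18132, 21924
D4: 2712, 3072, 3432, 3792
D5: 360, 360, 360
The fifth differences are constant (360).
3792 + 360 = 4152;  21924 + 4152 = 26076;  92032 + 26076 = 118108;  313426 + 118108 = 431534;  918360 + 431534 = 1349894
4152 + 360 = 4512;  26076 + 4512 = 30588;  118108 + 30588 = 148696;  431534 + 148696 = 580230;  1349894 + 580230 = 1930124
4512 + 360 = 4872;  30588 + 4872 = 35460;  148696 + 35460 = 184156;  580230 + 184156 = 764386;  1930124 + 764386 = 2694510
4872 + 360 = 5232;  35460 + 5232 = 40692;  184156 + 40692 = 224848;  764386 + 224848 = 989234;  2694510 + 989234 = 3683744
5232 + 360 = 5592;  40692 + 5592 = 46284;  224848 + 46284 = 271132;  989234 + 271132 = 1260366;  3683744 + 1260366 = 4944110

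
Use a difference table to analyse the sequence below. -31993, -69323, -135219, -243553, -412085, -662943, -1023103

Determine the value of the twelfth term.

-5807433

D1: -37330  -65896  -108334  -168532  -250858  -360160
D2: -28566  -42438  -60198  -82326  -109302
D3: -13872  -17760  -22128  -26976
D4: -3888  -4368  -4848
D5: -480  -480
The fifth differences are constant (-480).
-4848 − 480 = -5328;  -26976 − 5328 = -32304;  -109302 − 32304 = -141606;  -360160 − 141606 = -501766;  -1023103 − 501766 = -1524869
-5328 − 480 = -5808;  -32304 − 5808 = -38112;  -141606 − 38112 = -179718;  -501766 − 179718 = -681484;  -1524869 − 681484 = -2206353
-5808 − 480 = -6288;  -38112 − 6288 = -44400;  -179718 − 44400 = -224118;  -681484 − 224118 = -905602;  -2206353 − 905602 = -3111955
-6288 − 480 = -6768;  -44400 − 6768 = -51168;  -224118 − 51168 = -275286;  -905602 − 275286 = -1180888;  -3111955 − 1180888 = -4292843
-6768 − 480 = -7248;  -51168 − 7248 = -58416;  -275286 − 58416 = -333702;  -1180888 − 333702 = -1514590;  -4292843 − 1514590 = -5807433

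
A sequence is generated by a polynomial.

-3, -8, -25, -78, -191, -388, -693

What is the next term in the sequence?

-5, -17, -53, -113, -197, -305
-12, -36, -60, -84, -108
-24, -24, -24, -24
Third differences constant at -24.
-108 − 24 = -132;  -305 − 132 = -437;  -693 − 437 = -1130

-1130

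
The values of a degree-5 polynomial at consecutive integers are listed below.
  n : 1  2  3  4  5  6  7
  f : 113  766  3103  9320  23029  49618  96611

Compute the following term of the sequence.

174028

First differences: 653, 2337, 6217, 13709, 26589, 46993
Second differences: 1684, 3880, 7492, 12880, 20404
Third differences: 2196, 3612, 5388, 7524
Fourth differences: 1416, 1776, 2136
Fifth differences: 360, 360
Fifth differences constant at 360.
2136 + 360 = 2496;  7524 + 2496 = 10020;  20404 + 10020 = 30424;  46993 + 30424 = 77417;  96611 + 77417 = 174028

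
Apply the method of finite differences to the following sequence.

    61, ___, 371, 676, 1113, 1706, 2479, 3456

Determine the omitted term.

174

Using the last 6 terms:
Δ: 305  437  593  773  977
Δ²: 132  156  180  204
Δ³: 24  24  24
Constant third difference = 24.
Extend backward: 132 − 24 = 108;  305 − 108 = 197;  371 − 197 = 174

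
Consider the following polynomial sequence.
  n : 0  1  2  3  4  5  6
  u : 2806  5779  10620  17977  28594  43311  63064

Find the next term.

88885

2973, 4841, 7357, 10617, 14717, 19753
1868, 2516, 3260, 4100, 5036
648, 744, 840, 936
96, 96, 96
The fourth differences are constant (96).
936 + 96 = 1032;  5036 + 1032 = 6068;  19753 + 6068 = 25821;  63064 + 25821 = 88885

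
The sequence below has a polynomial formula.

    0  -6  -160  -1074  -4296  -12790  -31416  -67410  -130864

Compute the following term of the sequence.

First differences: -6  -154  -914  -3222  -8494  -18626  -35994  -63454
Second differences: -148  -760  -2308  -5272  -10132  -17368  -27460
Third differences: -612  -1548  -2964  -4860  -7236  -10092
Fourth differences: -936  -1416  -1896  -2376  -2856
Fifth differences: -480  -480  -480  -480
Fifth differences constant at -480.
-2856 − 480 = -3336;  -10092 − 3336 = -13428;  -27460 − 13428 = -40888;  -63454 − 40888 = -104342;  -130864 − 104342 = -235206

-235206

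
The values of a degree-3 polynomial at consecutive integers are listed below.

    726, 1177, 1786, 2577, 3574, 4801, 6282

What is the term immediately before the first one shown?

First differences: 451  609  791  997  1227  1481
Second differences: 158  182  206  230  254
Third differences: 24  24  24  24
The third differences are constant at 24.
Work back: 158 − 24 = 134;  451 − 134 = 317;  726 − 317 = 409

409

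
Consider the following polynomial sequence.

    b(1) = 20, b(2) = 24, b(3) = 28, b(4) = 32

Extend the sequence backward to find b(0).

4  4  4
The first differences are constant at 4.
Work back: 20 − 4 = 16

16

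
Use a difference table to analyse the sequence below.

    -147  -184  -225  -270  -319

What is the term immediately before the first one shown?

-114

D1: -37  -41  -45  -49
D2: -4  -4  -4
The second differences are constant at -4.
Work back: -37 + 4 = -33;  -147 + 33 = -114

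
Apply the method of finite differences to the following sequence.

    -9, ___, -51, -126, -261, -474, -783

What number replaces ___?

Using the last 5 terms:
-75, -135, -213, -309
-60, -78, -96
-18, -18
Constant third difference = -18.
Extend backward: -60 + 18 = -42;  -75 + 42 = -33;  -51 + 33 = -18

-18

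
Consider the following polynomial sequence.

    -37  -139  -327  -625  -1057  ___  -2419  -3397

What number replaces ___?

-1647

Using the first 5 terms:
Δ: -102  -188  -298  -432
Δ²: -86  -110  -134
Δ³: -24  -24
Constant third difference = -24.
Extend forward: -134 − 24 = -158;  -432 − 158 = -590;  -1057 − 590 = -1647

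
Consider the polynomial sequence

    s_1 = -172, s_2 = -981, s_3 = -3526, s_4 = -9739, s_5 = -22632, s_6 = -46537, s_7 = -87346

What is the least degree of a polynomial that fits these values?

5

First differences: -809, -2545, -6213, -12893, -23905, -40809
Second differences: -1736, -3668, -6680, -11012, -16904
Third differences: -1932, -3012, -4332, -5892
Fourth differences: -1080, -1320, -1560
Fifth differences: -240, -240
The fifth differences are constant, so the polynomial has degree 5.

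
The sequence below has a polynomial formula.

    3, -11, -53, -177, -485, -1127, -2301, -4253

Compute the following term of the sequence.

-7277

-14 , -42 , -124 , -308 , -642 , -1174 , -1952
-28 , -82 , -184 , -334 , -532 , -778
-54 , -102 , -150 , -198 , -246
-48 , -48 , -48 , -48
Constant fourth difference = -48, so extend:
-246 − 48 = -294;  -778 − 294 = -1072;  -1952 − 1072 = -3024;  -4253 − 3024 = -7277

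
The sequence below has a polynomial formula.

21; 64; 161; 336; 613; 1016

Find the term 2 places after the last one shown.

D1: 43, 97, 175, 277, 403
D2: 54, 78, 102, 126
D3: 24, 24, 24
The third differences are constant (24).
126 + 24 = 150;  403 + 150 = 553;  1016 + 553 = 1569
150 + 24 = 174;  553 + 174 = 727;  1569 + 727 = 2296

2296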